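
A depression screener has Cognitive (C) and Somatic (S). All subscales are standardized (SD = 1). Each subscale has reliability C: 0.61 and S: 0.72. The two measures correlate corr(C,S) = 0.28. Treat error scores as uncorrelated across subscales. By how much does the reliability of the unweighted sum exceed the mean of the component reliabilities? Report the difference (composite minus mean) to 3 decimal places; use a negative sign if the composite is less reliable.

Var(sum) = 2 + 0.56 = 2.56; true-score variance = 1.33 + 0.56 = 1.89; composite reliability = 0.7383.
Mean component reliability = 0.6650.
Difference = 0.7383 − 0.6650 = 0.073.

0.073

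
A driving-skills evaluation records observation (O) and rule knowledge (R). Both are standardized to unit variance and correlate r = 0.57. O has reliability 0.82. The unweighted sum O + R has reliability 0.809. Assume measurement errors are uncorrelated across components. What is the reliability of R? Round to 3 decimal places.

Var(O+R) = 2 + 2·0.57 = 3.140.
True-score variance = ρ_O + ρ_R + 2·0.57, so 0.809 = (0.82 + ρ_R + 1.14) / 3.140.
ρ_R = 0.809·3.140 − 0.82 − 1.14 = 0.580.

0.580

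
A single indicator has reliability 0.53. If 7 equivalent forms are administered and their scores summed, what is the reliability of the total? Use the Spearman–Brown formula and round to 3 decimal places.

ρ_k = kρ / (1 + (k−1)ρ) = 7·0.53 / (1 + 6·0.53) = 3.710 / 4.180 = 0.888.

0.888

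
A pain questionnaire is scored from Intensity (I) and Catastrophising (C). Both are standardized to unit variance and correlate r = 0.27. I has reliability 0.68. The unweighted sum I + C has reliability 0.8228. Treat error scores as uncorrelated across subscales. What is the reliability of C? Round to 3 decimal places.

0.870

Var(I+C) = 2 + 2·0.27 = 2.540.
True-score variance = ρ_I + ρ_C + 2·0.27, so 0.8228 = (0.68 + ρ_C + 0.54) / 2.540.
ρ_C = 0.8228·2.540 − 0.68 − 0.54 = 0.870.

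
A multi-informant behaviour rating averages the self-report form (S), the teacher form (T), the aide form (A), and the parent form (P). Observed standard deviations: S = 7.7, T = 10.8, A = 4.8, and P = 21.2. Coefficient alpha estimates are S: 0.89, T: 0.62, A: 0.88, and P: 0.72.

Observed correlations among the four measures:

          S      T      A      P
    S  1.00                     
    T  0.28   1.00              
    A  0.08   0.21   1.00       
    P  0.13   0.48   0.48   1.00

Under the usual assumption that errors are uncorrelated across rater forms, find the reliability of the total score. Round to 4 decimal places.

Var(S+T+A+P) = 7.7² + 10.8² + 4.8² + 21.2² + 2·[7.7·10.8·0.28 + 7.7·4.8·0.08 + 7.7·21.2·0.13 + 10.8·4.8·0.21 + 10.8·21.2·0.48 + 4.8·21.2·0.48] = 648.41 + 434.19 = 1082.6.
Because errors are independent across components, Cov(Tᵢ,Tⱼ) = Cov(Xᵢ,Xⱼ); the off-diagonal part of the true-score variance is the same as above.
True-score variance = [7.7²·0.89 + 10.8²·0.62 + 4.8²·0.88 + 21.2²·0.72] + 434.19 = 468.957 + 434.19 = 903.147.
Reliability = 903.147 / 1082.6 = 0.8342.

0.8342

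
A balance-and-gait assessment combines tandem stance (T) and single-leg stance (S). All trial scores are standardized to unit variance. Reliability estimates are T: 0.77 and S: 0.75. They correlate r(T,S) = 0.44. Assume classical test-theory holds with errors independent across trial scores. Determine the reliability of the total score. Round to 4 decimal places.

0.8333

Var(T+S) = 2 + 2·[0.44] = 2 + 0.88 = 2.88.
Because errors are independent across components, Cov(Tᵢ,Tⱼ) = Cov(Xᵢ,Xⱼ); the off-diagonal part of the true-score variance is the same as above.
True-score variance = [0.77 + 0.75] + 0.88 = 1.52 + 0.88 = 2.4.
Reliability = 2.4 / 2.88 = 0.8333.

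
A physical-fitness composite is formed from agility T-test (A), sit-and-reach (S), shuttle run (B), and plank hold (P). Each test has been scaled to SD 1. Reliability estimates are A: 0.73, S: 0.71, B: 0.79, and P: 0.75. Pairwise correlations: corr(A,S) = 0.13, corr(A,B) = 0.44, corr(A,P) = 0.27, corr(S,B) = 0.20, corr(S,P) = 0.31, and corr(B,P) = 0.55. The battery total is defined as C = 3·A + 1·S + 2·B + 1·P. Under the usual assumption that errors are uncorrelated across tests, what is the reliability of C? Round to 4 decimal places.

Var(C) = 3² + 1 + 2² + 1 + 2·[3·0.13 + 6·0.44 + 3·0.27 + 2·0.20 + 0.31 + 2·0.55] = 15 + 11.3 = 26.3.
With uncorrelated errors the cross-covariances are all true-score covariance, so they carry over unchanged; only the diagonal terms shrink to ρᵢσᵢ².
True-score variance = [3²·0.73 + 0.71 + 2²·0.79 + 0.75] + 11.3 = 11.19 + 11.3 = 22.49.
Reliability = 22.49 / 26.3 = 0.8551.

0.8551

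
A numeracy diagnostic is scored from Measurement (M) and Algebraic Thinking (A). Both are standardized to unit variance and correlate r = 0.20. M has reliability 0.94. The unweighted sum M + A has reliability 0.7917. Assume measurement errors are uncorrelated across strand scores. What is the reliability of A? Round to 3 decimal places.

0.560

Var(M+A) = 2 + 2·0.20 = 2.400.
True-score variance = ρ_M + ρ_A + 2·0.20, so 0.7917 = (0.94 + ρ_A + 0.40) / 2.400.
ρ_A = 0.7917·2.400 − 0.94 − 0.40 = 0.560.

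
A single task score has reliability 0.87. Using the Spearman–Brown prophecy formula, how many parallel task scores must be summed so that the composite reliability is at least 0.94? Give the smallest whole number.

3

k ≥ ρ*(1−ρ₁)/(ρ₁(1−ρ*)) = 0.94·0.13 / (0.87·0.06) = 2.341.
Smallest integer k = 3.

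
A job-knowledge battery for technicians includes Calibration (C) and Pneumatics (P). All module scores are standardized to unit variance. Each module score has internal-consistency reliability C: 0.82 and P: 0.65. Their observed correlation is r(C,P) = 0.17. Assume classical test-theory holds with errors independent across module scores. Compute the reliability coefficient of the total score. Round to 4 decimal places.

0.7735

Var(C+P) = 2 + 2·[0.17] = 2 + 0.34 = 2.34.
With uncorrelated errors the cross-covariances are all true-score covariance, so they carry over unchanged; only the diagonal terms shrink to ρᵢσᵢ².
True-score variance = [0.82 + 0.65] + 0.34 = 1.47 + 0.34 = 1.81.
Reliability = 1.81 / 2.34 = 0.7735.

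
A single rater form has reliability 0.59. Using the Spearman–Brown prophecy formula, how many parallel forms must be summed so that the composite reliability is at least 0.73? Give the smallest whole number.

2

k ≥ ρ*(1−ρ₁)/(ρ₁(1−ρ*)) = 0.73·0.41 / (0.59·0.27) = 1.879.
Smallest integer k = 2.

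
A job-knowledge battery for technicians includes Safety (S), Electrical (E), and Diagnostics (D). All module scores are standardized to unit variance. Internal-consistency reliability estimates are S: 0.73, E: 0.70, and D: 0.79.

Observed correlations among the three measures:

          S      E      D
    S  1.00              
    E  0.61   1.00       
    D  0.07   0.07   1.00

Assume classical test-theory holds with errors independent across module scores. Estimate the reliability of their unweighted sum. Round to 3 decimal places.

Var(S+E+D) = 3 + 2·[0.61 + 0.07 + 0.07] = 3 + 1.5 = 4.5.
Because errors are independent across components, Cov(Tᵢ,Tⱼ) = Cov(Xᵢ,Xⱼ); the off-diagonal part of the true-score variance is the same as above.
True-score variance = [0.73 + 0.70 + 0.79] + 1.5 = 2.22 + 1.5 = 3.72.
Reliability = 3.72 / 4.5 = 0.827.

0.827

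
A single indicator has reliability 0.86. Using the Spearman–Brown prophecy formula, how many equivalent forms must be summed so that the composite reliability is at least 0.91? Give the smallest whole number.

2

k ≥ ρ*(1−ρ₁)/(ρ₁(1−ρ*)) = 0.91·0.14 / (0.86·0.09) = 1.646.
Smallest integer k = 2.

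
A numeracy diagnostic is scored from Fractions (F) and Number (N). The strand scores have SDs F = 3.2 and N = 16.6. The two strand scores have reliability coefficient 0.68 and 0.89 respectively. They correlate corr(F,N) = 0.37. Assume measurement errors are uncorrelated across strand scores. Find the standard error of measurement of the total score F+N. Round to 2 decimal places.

5.80

Var(total) = 285.8 + 39.3088 = 325.109.
True-score variance = 252.212 + 39.3088 = 291.52, so reliability = 0.8967.
Error variance = 325.109 − 291.52 = 33.5884; SEM = √33.5884 = 5.80.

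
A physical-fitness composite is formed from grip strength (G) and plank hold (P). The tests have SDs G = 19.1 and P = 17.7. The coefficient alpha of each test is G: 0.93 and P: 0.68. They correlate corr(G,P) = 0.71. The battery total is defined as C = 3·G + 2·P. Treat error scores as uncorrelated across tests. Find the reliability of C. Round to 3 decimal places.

0.915

Var(C) = 3²·19.1² + 2²·17.7² + 2·[6·19.1·17.7·0.71] = 4536.45 + 2880.36 = 7416.81.
Under uncorrelated errors the observed covariances equal the true-score covariances, so only the own-variance terms attenuate.
True-score variance = [3²·19.1²·0.93 + 2²·17.7²·0.68] + 2880.36 = 3905.61 + 2880.36 = 6785.96.
Reliability = 6785.96 / 7416.81 = 0.915.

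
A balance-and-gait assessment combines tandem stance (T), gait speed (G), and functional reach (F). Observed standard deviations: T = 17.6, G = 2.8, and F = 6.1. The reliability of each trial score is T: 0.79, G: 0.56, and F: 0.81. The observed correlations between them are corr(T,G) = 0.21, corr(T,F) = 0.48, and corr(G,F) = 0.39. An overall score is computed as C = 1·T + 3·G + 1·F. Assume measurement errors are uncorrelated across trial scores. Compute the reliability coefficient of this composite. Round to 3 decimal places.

0.834

Var(C) = 17.6² + 3²·2.8² + 6.1² + 2·[3·17.6·2.8·0.21 + 17.6·6.1·0.48 + 3·2.8·6.1·0.39] = 417.53 + 205.126 = 622.656.
Because errors are independent across components, Cov(Tᵢ,Tⱼ) = Cov(Xᵢ,Xⱼ); the off-diagonal part of the true-score variance is the same as above.
True-score variance = [17.6²·0.79 + 3²·2.8²·0.56 + 6.1²·0.81] + 205.126 = 314.364 + 205.126 = 519.49.
Reliability = 519.49 / 622.656 = 0.834.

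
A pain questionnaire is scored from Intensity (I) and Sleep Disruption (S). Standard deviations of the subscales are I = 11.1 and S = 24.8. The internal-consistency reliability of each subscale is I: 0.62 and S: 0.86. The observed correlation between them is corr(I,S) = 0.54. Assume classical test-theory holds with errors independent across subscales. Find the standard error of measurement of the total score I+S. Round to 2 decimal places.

11.53

Var(total) = 738.25 + 297.302 = 1035.55.
True-score variance = 605.325 + 297.302 = 902.627, so reliability = 0.8716.
Error variance = 1035.55 − 902.627 = 132.925; SEM = √132.925 = 11.53.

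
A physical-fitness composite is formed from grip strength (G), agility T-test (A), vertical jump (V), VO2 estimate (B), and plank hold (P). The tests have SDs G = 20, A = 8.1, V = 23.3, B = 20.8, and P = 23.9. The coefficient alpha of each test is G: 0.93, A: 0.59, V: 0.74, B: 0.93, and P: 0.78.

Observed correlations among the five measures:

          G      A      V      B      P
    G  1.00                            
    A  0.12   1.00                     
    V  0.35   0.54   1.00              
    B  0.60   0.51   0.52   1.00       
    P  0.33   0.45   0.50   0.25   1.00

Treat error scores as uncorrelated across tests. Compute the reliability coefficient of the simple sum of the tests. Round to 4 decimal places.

0.9303

Var(G+A+V+B+P) = 20² + 8.1² + 23.3² + 20.8² + 23.9² + 2·[20·8.1·0.12 + 20·23.3·0.35 + 20·20.8·0.60 + 20·23.9·0.33 + 8.1·23.3·0.54 + 8.1·20.8·0.51 + 8.1·23.9·0.45 + 23.3·20.8·0.52 + 23.3·23.9·0.50 + 20.8·23.9·0.25] = 2012.35 + 3039.12 = 5051.47.
With uncorrelated errors the cross-covariances are all true-score covariance, so they carry over unchanged; only the diagonal terms shrink to ρᵢσᵢ².
True-score variance = [20²·0.93 + 8.1²·0.59 + 23.3²·0.74 + 20.8²·0.93 + 23.9²·0.78] + 3039.12 = 1660.35 + 3039.12 = 4699.47.
Reliability = 4699.47 / 5051.47 = 0.9303.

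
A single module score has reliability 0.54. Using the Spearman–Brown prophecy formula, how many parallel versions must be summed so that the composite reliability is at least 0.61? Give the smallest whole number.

k ≥ ρ*(1−ρ₁)/(ρ₁(1−ρ*)) = 0.61·0.46 / (0.54·0.39) = 1.332.
Smallest integer k = 2.

2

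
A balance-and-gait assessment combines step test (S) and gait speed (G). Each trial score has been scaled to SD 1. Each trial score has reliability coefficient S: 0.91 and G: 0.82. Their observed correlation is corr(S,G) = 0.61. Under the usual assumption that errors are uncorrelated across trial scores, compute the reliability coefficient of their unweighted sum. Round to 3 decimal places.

Var(S+G) = 2 + 2·[0.61] = 2 + 1.22 = 3.22.
With uncorrelated errors the cross-covariances are all true-score covariance, so they carry over unchanged; only the diagonal terms shrink to ρᵢσᵢ².
True-score variance = [0.91 + 0.82] + 1.22 = 1.73 + 1.22 = 2.95.
Reliability = 2.95 / 3.22 = 0.916.

0.916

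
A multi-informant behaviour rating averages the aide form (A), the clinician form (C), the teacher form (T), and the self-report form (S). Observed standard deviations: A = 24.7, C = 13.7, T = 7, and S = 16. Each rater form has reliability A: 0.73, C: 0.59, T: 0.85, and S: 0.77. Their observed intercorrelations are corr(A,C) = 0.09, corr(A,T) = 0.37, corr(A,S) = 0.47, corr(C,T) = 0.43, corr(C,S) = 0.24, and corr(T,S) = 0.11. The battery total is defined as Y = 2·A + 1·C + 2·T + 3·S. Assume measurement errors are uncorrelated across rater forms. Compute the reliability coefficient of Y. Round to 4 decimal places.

0.8497

Var(Y) = 2²·24.7² + 13.7² + 2²·7² + 3²·16² + 2·[2·24.7·13.7·0.09 + 4·24.7·7·0.37 + 6·24.7·16·0.47 + 2·13.7·7·0.43 + 3·13.7·16·0.24 + 6·7·16·0.11] = 5128.05 + 3490.97 = 8619.02.
Because errors are independent across components, Cov(Tᵢ,Tⱼ) = Cov(Xᵢ,Xⱼ); the off-diagonal part of the true-score variance is the same as above.
True-score variance = [2²·24.7²·0.73 + 13.7²·0.59 + 2²·7²·0.85 + 3²·16²·0.77] + 3490.97 = 3832.88 + 3490.97 = 7323.85.
Reliability = 7323.85 / 8619.02 = 0.8497.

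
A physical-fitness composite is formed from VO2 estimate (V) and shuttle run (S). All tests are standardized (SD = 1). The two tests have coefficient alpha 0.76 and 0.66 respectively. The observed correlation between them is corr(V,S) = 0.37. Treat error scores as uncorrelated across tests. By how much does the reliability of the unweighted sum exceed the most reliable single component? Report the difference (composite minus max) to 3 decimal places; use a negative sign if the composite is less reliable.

Var(sum) = 2 + 0.74 = 2.74; true-score variance = 1.42 + 0.74 = 2.16; composite reliability = 0.7883.
Max component reliability = 0.7600.
Difference = 0.7883 − 0.7600 = 0.028.

0.028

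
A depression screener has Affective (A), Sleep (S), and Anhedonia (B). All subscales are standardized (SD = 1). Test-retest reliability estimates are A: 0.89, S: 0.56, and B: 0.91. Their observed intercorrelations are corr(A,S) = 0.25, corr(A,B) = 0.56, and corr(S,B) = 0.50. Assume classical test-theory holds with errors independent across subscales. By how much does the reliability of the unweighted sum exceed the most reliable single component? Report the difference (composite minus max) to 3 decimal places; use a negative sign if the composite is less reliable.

Var(sum) = 3 + 2.62 = 5.62; true-score variance = 2.36 + 2.62 = 4.98; composite reliability = 0.8861.
Max component reliability = 0.9100.
Difference = 0.8861 − 0.9100 = -0.024.

-0.024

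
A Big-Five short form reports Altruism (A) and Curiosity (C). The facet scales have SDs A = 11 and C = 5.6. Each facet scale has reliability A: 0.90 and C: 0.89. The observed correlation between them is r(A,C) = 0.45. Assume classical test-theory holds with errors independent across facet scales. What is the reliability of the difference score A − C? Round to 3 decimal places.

0.840

Var(A−C) = 11² + 5.6² − 2·11·5.6·0.45 = 152.36 − 55.44 = 96.92.
Because errors are independent across components, Cov(Tᵢ,Tⱼ) = Cov(Xᵢ,Xⱼ); the off-diagonal part of the true-score variance is the same as above.
True-score variance = [11²·0.90 + 5.6²·0.89] − 55.44 = 136.81 − 55.44 = 81.3704.
Reliability = 81.3704 / 96.92 = 0.840.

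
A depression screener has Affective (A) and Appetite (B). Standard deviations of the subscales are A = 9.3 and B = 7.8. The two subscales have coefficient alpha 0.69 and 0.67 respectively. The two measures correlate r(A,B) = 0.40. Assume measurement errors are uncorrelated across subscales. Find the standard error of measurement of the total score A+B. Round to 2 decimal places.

Var(total) = 147.33 + 58.032 = 205.362.
True-score variance = 100.441 + 58.032 = 158.473, so reliability = 0.7717.
Error variance = 205.362 − 158.473 = 46.8891; SEM = √46.8891 = 6.85.

6.85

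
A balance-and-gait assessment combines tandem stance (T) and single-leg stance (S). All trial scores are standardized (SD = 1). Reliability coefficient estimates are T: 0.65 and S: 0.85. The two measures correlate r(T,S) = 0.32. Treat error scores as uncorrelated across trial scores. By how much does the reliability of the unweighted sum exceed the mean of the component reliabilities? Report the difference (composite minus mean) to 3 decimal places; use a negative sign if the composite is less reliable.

0.061

Var(sum) = 2 + 0.64 = 2.64; true-score variance = 1.5 + 0.64 = 2.14; composite reliability = 0.8106.
Mean component reliability = 0.7500.
Difference = 0.8106 − 0.7500 = 0.061.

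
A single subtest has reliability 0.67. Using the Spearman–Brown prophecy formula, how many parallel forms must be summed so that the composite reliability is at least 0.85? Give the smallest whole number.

3

k ≥ ρ*(1−ρ₁)/(ρ₁(1−ρ*)) = 0.85·0.33 / (0.67·0.15) = 2.791.
Smallest integer k = 3.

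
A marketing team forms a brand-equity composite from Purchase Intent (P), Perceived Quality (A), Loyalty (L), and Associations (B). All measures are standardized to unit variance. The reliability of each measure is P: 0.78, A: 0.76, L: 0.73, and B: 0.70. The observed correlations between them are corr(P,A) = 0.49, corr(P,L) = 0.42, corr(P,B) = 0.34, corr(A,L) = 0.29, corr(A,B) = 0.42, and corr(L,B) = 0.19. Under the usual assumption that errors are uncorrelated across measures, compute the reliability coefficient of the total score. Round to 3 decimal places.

0.876

Var(P+A+L+B) = 4 + 2·[0.49 + 0.42 + 0.34 + 0.29 + 0.42 + 0.19] = 4 + 4.3 = 8.3.
Because errors are independent across components, Cov(Tᵢ,Tⱼ) = Cov(Xᵢ,Xⱼ); the off-diagonal part of the true-score variance is the same as above.
True-score variance = [0.78 + 0.76 + 0.73 + 0.70] + 4.3 = 2.97 + 4.3 = 7.27.
Reliability = 7.27 / 8.3 = 0.876.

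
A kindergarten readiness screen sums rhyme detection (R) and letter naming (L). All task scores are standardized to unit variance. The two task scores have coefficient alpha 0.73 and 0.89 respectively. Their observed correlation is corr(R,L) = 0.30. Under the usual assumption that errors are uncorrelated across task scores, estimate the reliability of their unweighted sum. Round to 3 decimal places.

0.854

Var(R+L) = 2 + 2·[0.30] = 2 + 0.6 = 2.6.
Under uncorrelated errors the observed covariances equal the true-score covariances, so only the own-variance terms attenuate.
True-score variance = [0.73 + 0.89] + 0.6 = 1.62 + 0.6 = 2.22.
Reliability = 2.22 / 2.6 = 0.854.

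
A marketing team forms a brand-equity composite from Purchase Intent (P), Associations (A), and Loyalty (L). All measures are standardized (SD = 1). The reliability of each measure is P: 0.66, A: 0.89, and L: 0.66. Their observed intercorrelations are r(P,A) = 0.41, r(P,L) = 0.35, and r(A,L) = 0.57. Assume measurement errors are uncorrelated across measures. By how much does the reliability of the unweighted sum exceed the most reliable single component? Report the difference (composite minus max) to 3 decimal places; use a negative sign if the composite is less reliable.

Var(sum) = 3 + 2.66 = 5.66; true-score variance = 2.21 + 2.66 = 4.87; composite reliability = 0.8604.
Max component reliability = 0.8900.
Difference = 0.8604 − 0.8900 = -0.030.

-0.030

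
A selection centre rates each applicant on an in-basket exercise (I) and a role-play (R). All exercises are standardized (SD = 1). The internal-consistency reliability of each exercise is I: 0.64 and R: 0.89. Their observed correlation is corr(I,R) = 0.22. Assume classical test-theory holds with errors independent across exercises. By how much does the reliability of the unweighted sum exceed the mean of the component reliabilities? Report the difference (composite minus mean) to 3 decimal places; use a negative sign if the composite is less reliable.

Var(sum) = 2 + 0.44 = 2.44; true-score variance = 1.53 + 0.44 = 1.97; composite reliability = 0.8074.
Mean component reliability = 0.7650.
Difference = 0.8074 − 0.7650 = 0.042.

0.042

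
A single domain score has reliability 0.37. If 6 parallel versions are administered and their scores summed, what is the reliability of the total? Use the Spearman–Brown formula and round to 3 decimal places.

0.779

ρ_k = kρ / (1 + (k−1)ρ) = 6·0.37 / (1 + 5·0.37) = 2.220 / 2.850 = 0.779.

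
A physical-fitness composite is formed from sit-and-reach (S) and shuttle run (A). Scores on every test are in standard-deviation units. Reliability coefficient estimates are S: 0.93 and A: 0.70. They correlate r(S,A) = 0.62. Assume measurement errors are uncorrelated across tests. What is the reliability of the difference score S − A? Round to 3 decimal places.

0.513

Var(S−A) = 1 + 1 − 2·0.62 = 2 − 1.24 = 0.76.
With uncorrelated errors the cross-covariances are all true-score covariance, so they carry over unchanged; only the diagonal terms shrink to ρᵢσᵢ².
True-score variance = [0.93 + 0.70] − 1.24 = 1.63 − 1.24 = 0.39.
Reliability = 0.39 / 0.76 = 0.513.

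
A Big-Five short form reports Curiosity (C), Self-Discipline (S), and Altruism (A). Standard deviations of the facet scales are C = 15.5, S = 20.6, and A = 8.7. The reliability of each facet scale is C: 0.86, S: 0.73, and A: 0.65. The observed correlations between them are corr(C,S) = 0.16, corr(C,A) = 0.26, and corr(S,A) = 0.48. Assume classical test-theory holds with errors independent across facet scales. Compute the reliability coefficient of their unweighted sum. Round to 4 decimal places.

0.8389

Var(C+S+A) = 15.5² + 20.6² + 8.7² + 2·[15.5·20.6·0.16 + 15.5·8.7·0.26 + 20.6·8.7·0.48] = 740.3 + 344.349 = 1084.65.
With uncorrelated errors the cross-covariances are all true-score covariance, so they carry over unchanged; only the diagonal terms shrink to ρᵢσᵢ².
True-score variance = [15.5²·0.86 + 20.6²·0.73 + 8.7²·0.65] + 344.349 = 565.596 + 344.349 = 909.946.
Reliability = 909.946 / 1084.65 = 0.8389.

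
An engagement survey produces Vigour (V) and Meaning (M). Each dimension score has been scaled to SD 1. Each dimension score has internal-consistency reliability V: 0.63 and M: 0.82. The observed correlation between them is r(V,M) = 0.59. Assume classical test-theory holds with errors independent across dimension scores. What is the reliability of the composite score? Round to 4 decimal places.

0.8270

Var(V+M) = 2 + 2·[0.59] = 2 + 1.18 = 3.18.
Because errors are independent across components, Cov(Tᵢ,Tⱼ) = Cov(Xᵢ,Xⱼ); the off-diagonal part of the true-score variance is the same as above.
True-score variance = [0.63 + 0.82] + 1.18 = 1.45 + 1.18 = 2.63.
Reliability = 2.63 / 3.18 = 0.8270.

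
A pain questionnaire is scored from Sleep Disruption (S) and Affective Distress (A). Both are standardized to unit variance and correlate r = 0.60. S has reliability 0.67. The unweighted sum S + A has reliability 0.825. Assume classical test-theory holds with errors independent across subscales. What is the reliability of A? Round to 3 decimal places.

0.770

Var(S+A) = 2 + 2·0.60 = 3.200.
True-score variance = ρ_S + ρ_A + 2·0.60, so 0.825 = (0.67 + ρ_A + 1.20) / 3.200.
ρ_A = 0.825·3.200 − 0.67 − 1.20 = 0.770.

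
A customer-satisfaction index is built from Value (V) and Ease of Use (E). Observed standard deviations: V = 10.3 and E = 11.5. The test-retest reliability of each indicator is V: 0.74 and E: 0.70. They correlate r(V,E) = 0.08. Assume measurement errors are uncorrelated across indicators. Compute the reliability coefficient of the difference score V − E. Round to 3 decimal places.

0.693

Var(V−E) = 10.3² + 11.5² − 2·10.3·11.5·0.08 = 238.34 − 18.952 = 219.388.
With uncorrelated errors the cross-covariances are all true-score covariance, so they carry over unchanged; only the diagonal terms shrink to ρᵢσᵢ².
True-score variance = [10.3²·0.74 + 11.5²·0.70] − 18.952 = 171.082 − 18.952 = 152.13.
Reliability = 152.13 / 219.388 = 0.693.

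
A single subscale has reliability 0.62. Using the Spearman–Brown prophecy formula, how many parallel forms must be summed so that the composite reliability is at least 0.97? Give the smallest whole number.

20

k ≥ ρ*(1−ρ₁)/(ρ₁(1−ρ*)) = 0.97·0.38 / (0.62·0.03) = 19.817.
Smallest integer k = 20.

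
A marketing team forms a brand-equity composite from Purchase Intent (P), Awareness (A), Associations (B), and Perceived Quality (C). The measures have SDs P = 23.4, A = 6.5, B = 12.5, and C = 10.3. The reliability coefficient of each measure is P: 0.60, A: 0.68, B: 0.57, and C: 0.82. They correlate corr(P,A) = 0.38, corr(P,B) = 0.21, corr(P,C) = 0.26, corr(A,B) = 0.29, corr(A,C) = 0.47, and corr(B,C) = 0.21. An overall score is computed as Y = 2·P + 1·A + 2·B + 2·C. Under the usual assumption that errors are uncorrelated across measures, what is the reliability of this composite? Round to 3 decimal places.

Var(Y) = 2²·23.4² + 6.5² + 2²·12.5² + 2²·10.3² + 2·[2·23.4·6.5·0.38 + 4·23.4·12.5·0.21 + 4·23.4·10.3·0.26 + 2·6.5·12.5·0.29 + 2·6.5·10.3·0.47 + 4·12.5·10.3·0.21] = 3281.85 + 1660.33 = 4942.18.
Under uncorrelated errors the observed covariances equal the true-score covariances, so only the own-variance terms attenuate.
True-score variance = [2²·23.4²·0.60 + 6.5²·0.68 + 2²·12.5²·0.57 + 2²·10.3²·0.82] + 1660.33 = 2047.1 + 1660.33 = 3707.43.
Reliability = 3707.43 / 4942.18 = 0.750.

0.750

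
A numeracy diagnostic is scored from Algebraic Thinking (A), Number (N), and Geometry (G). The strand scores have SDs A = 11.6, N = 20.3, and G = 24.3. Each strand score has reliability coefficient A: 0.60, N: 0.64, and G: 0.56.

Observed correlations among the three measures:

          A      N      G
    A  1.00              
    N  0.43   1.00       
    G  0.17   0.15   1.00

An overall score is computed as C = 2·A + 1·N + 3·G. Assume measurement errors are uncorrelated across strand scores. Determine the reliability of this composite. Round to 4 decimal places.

0.6486

Var(C) = 2²·11.6² + 20.3² + 3²·24.3² + 2·[2·11.6·20.3·0.43 + 6·11.6·24.3·0.17 + 3·20.3·24.3·0.15] = 6264.74 + 1424.02 = 7688.76.
Because errors are independent across components, Cov(Tᵢ,Tⱼ) = Cov(Xᵢ,Xⱼ); the off-diagonal part of the true-score variance is the same as above.
True-score variance = [2²·11.6²·0.60 + 20.3²·0.64 + 3²·24.3²·0.56] + 1424.02 = 3562.75 + 1424.02 = 4986.77.
Reliability = 4986.77 / 7688.76 = 0.6486.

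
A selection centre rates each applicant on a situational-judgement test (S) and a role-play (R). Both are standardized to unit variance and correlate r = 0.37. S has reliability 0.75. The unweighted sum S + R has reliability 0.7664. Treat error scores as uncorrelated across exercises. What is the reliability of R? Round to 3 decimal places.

0.610

Var(S+R) = 2 + 2·0.37 = 2.740.
True-score variance = ρ_S + ρ_R + 2·0.37, so 0.7664 = (0.75 + ρ_R + 0.74) / 2.740.
ρ_R = 0.7664·2.740 − 0.75 − 0.74 = 0.610.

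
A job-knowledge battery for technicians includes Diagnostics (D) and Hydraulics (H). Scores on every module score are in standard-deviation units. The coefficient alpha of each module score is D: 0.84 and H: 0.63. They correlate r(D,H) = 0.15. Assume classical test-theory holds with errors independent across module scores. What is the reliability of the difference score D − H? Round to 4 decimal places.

0.6882

Var(D−H) = 1 + 1 − 2·0.15 = 2 − 0.3 = 1.7.
With uncorrelated errors the cross-covariances are all true-score covariance, so they carry over unchanged; only the diagonal terms shrink to ρᵢσᵢ².
True-score variance = [0.84 + 0.63] − 0.3 = 1.47 − 0.3 = 1.17.
Reliability = 1.17 / 1.7 = 0.6882.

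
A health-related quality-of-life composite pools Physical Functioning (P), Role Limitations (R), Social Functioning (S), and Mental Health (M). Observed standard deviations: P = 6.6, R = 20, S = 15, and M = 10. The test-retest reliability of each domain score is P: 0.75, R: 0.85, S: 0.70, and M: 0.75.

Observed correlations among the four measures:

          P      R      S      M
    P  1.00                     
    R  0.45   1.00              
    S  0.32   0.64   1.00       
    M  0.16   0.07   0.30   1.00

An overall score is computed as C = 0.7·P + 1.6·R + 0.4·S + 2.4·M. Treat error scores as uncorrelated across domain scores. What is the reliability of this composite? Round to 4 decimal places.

Var(C) = 0.7²·6.6² + 1.6²·20² + 0.4²·15² + 2.4²·10² + 2·[1.12·6.6·20·0.45 + 0.28·6.6·15·0.32 + 1.68·6.6·10·0.16 + 0.64·20·15·0.64 + 3.84·20·10·0.07 + 0.96·15·10·0.30] = 1657.34 + 625.958 = 2283.3.
With uncorrelated errors the cross-covariances are all true-score covariance, so they carry over unchanged; only the diagonal terms shrink to ρᵢσᵢ².
True-score variance = [0.7²·6.6²·0.75 + 1.6²·20²·0.85 + 0.4²·15²·0.70 + 2.4²·10²·0.75] + 625.958 = 1343.61 + 625.958 = 1969.57.
Reliability = 1969.57 / 2283.3 = 0.8626.

0.8626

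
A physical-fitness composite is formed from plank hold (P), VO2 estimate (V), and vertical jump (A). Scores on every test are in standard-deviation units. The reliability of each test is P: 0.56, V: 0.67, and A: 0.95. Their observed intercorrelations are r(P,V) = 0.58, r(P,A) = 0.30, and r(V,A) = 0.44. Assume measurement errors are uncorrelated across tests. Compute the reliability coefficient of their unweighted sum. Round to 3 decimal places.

0.855

Var(P+V+A) = 3 + 2·[0.58 + 0.30 + 0.44] = 3 + 2.64 = 5.64.
With uncorrelated errors the cross-covariances are all true-score covariance, so they carry over unchanged; only the diagonal terms shrink to ρᵢσᵢ².
True-score variance = [0.56 + 0.67 + 0.95] + 2.64 = 2.18 + 2.64 = 4.82.
Reliability = 4.82 / 5.64 = 0.855.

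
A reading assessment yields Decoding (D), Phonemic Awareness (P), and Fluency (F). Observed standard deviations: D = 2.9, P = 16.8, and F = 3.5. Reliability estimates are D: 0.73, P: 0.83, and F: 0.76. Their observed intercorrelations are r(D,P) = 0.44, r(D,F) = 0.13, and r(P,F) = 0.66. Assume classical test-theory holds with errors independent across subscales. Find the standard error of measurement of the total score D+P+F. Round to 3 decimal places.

Var(total) = 302.9 + 123.129 = 426.029.
True-score variance = 249.708 + 123.129 = 372.837, so reliability = 0.8751.
Error variance = 426.029 − 372.837 = 53.1915; SEM = √53.1915 = 7.293.

7.293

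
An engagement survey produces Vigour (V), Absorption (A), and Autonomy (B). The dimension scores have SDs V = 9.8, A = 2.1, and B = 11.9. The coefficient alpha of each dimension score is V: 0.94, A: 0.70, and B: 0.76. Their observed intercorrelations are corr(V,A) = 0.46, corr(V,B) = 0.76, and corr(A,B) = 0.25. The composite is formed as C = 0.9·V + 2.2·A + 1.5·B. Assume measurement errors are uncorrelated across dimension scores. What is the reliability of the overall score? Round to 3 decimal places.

Var(C) = 0.9²·9.8² + 2.2²·2.1² + 1.5²·11.9² + 2·[1.98·9.8·2.1·0.46 + 1.35·9.8·11.9·0.76 + 3.3·2.1·11.9·0.25] = 417.759 + 318.026 = 735.786.
With uncorrelated errors the cross-covariances are all true-score covariance, so they carry over unchanged; only the diagonal terms shrink to ρᵢσᵢ².
True-score variance = [0.9²·9.8²·0.94 + 2.2²·2.1²·0.70 + 1.5²·11.9²·0.76] + 318.026 = 330.219 + 318.026 = 648.245.
Reliability = 648.245 / 735.786 = 0.881.

0.881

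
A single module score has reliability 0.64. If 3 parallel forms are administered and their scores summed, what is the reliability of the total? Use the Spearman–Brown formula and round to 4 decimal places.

ρ_k = kρ / (1 + (k−1)ρ) = 3·0.64 / (1 + 2·0.64) = 1.920 / 2.280 = 0.8421.

0.8421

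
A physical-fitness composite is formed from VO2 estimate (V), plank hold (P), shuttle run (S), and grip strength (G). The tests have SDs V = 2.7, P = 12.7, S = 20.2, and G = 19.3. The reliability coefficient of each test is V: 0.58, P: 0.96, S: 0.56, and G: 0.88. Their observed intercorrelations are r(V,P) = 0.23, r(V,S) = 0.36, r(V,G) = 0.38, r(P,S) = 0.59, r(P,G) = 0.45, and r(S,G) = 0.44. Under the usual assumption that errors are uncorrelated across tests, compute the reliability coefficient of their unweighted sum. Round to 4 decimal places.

0.8776

Var(V+P+S+G) = 2.7² + 12.7² + 20.2² + 19.3² + 2·[2.7·12.7·0.23 + 2.7·20.2·0.36 + 2.7·19.3·0.38 + 12.7·20.2·0.59 + 12.7·19.3·0.45 + 20.2·19.3·0.44] = 949.11 + 961.039 = 1910.15.
With uncorrelated errors the cross-covariances are all true-score covariance, so they carry over unchanged; only the diagonal terms shrink to ρᵢσᵢ².
True-score variance = [2.7²·0.58 + 12.7²·0.96 + 20.2²·0.56 + 19.3²·0.88] + 961.039 = 715.36 + 961.039 = 1676.4.
Reliability = 1676.4 / 1910.15 = 0.8776.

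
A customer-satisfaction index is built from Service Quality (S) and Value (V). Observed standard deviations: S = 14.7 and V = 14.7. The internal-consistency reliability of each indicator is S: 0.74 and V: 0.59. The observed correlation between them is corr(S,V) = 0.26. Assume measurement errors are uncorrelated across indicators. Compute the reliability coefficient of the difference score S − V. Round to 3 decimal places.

Var(S−V) = 14.7² + 14.7² − 2·14.7·14.7·0.26 = 432.18 − 112.367 = 319.813.
With uncorrelated errors the cross-covariances are all true-score covariance, so they carry over unchanged; only the diagonal terms shrink to ρᵢσᵢ².
True-score variance = [14.7²·0.74 + 14.7²·0.59] − 112.367 = 287.4 − 112.367 = 175.033.
Reliability = 175.033 / 319.813 = 0.547.

0.547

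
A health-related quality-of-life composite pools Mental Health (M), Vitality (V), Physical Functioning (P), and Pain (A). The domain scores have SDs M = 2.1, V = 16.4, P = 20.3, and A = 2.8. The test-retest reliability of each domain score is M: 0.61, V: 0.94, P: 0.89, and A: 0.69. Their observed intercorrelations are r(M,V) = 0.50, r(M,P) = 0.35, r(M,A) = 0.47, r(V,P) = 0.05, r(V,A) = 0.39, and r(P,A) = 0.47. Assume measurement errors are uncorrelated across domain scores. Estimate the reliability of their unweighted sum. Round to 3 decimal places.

0.926

Var(M+V+P+A) = 2.1² + 16.4² + 20.3² + 2.8² + 2·[2.1·16.4·0.50 + 2.1·20.3·0.35 + 2.1·2.8·0.47 + 16.4·20.3·0.05 + 16.4·2.8·0.39 + 20.3·2.8·0.47] = 693.3 + 192.347 = 885.647.
Under uncorrelated errors the observed covariances equal the true-score covariances, so only the own-variance terms attenuate.
True-score variance = [2.1²·0.61 + 16.4²·0.94 + 20.3²·0.89 + 2.8²·0.69] + 192.347 = 627.682 + 192.347 = 820.03.
Reliability = 820.03 / 885.647 = 0.926.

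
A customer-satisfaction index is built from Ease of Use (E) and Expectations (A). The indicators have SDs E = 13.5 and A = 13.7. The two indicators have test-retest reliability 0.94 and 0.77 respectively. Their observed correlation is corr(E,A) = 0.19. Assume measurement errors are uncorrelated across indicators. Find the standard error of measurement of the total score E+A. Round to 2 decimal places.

7.36

Var(total) = 369.94 + 70.281 = 440.221.
True-score variance = 315.836 + 70.281 = 386.117, so reliability = 0.8771.
Error variance = 440.221 − 386.117 = 54.1037; SEM = √54.1037 = 7.36.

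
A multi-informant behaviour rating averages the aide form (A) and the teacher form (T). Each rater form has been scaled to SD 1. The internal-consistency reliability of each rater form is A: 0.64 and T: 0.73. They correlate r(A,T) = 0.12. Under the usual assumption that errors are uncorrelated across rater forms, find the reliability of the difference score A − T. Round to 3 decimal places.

Var(A−T) = 1 + 1 − 2·0.12 = 2 − 0.24 = 1.76.
Because errors are independent across components, Cov(Tᵢ,Tⱼ) = Cov(Xᵢ,Xⱼ); the off-diagonal part of the true-score variance is the same as above.
True-score variance = [0.64 + 0.73] − 0.24 = 1.37 − 0.24 = 1.13.
Reliability = 1.13 / 1.76 = 0.642.

0.642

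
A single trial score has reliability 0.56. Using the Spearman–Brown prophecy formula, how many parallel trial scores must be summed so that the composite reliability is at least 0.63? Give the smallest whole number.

k ≥ ρ*(1−ρ₁)/(ρ₁(1−ρ*)) = 0.63·0.44 / (0.56·0.37) = 1.338.
Smallest integer k = 2.

2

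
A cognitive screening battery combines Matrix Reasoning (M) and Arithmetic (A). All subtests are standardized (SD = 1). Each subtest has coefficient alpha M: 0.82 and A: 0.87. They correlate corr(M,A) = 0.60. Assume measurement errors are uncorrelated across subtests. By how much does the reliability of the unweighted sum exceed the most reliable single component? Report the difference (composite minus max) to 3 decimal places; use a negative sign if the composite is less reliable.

0.033

Var(sum) = 2 + 1.2 = 3.2; true-score variance = 1.69 + 1.2 = 2.89; composite reliability = 0.9031.
Max component reliability = 0.8700.
Difference = 0.9031 − 0.8700 = 0.033.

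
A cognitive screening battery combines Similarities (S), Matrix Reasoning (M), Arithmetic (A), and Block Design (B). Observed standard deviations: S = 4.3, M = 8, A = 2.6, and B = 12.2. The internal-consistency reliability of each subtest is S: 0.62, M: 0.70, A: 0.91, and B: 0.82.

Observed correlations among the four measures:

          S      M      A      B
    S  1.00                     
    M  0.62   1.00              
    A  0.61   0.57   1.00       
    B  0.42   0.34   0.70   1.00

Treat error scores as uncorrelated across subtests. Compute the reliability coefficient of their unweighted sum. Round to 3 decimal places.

0.887

Var(S+M+A+B) = 4.3² + 8² + 2.6² + 12.2² + 2·[4.3·8·0.62 + 4.3·2.6·0.61 + 4.3·12.2·0.42 + 8·2.6·0.57 + 8·12.2·0.34 + 2.6·12.2·0.70] = 238.09 + 234.85 = 472.94.
With uncorrelated errors the cross-covariances are all true-score covariance, so they carry over unchanged; only the diagonal terms shrink to ρᵢσᵢ².
True-score variance = [4.3²·0.62 + 8²·0.70 + 2.6²·0.91 + 12.2²·0.82] + 234.85 = 184.464 + 234.85 = 419.314.
Reliability = 419.314 / 472.94 = 0.887.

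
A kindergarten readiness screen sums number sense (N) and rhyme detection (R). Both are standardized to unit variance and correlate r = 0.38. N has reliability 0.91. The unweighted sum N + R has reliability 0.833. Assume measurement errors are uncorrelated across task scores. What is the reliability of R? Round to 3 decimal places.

0.629

Var(N+R) = 2 + 2·0.38 = 2.760.
True-score variance = ρ_N + ρ_R + 2·0.38, so 0.833 = (0.91 + ρ_R + 0.76) / 2.760.
ρ_R = 0.833·2.760 − 0.91 − 0.76 = 0.629.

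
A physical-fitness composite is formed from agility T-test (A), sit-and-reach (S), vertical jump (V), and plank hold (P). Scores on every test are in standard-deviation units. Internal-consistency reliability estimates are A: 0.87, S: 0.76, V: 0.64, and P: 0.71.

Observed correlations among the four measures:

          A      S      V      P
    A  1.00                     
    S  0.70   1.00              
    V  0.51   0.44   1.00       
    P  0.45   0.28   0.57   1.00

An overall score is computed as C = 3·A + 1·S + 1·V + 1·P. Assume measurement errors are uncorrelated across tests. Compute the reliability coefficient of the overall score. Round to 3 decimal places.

0.916

Var(C) = 3² + 1 + 1 + 1 + 2·[3·0.70 + 3·0.51 + 3·0.45 + 0.44 + 0.28 + 0.57] = 12 + 12.54 = 24.54.
Under uncorrelated errors the observed covariances equal the true-score covariances, so only the own-variance terms attenuate.
True-score variance = [3²·0.87 + 0.76 + 0.64 + 0.71] + 12.54 = 9.94 + 12.54 = 22.48.
Reliability = 22.48 / 24.54 = 0.916.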